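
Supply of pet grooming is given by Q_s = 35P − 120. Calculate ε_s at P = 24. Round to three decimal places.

1.167

At P = 24, Q_s = 720.
dQ_s/dP = 35.
ε_s = (dQ_s/dP)(P/Q_s) = (35)(24/720).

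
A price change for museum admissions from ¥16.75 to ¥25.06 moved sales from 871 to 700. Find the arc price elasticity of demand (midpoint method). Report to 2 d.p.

-0.55

ΔQ = 700 − 871 = -171; ΔP = 25.06 − 16.75 = 8.31.
Midpoints: P̄ = 20.91, Q̄ = 785.5.
ε = (ΔQ/ΔP)(P̄/Q̄) = (-171/8.31)(20.91/785.5).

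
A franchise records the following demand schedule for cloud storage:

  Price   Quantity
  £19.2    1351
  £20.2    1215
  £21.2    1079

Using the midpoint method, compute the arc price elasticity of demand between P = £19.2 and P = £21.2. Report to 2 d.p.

At P = 19.2, Q = 1351; at P = 21.2, Q = 1079.
ΔQ = -272, ΔP = 2.0. Midpoints: P̄ = 20.20, Q̄ = 1215.0.
ε = (ΔQ/ΔP)(P̄/Q̄) = (-272/2.0)(20.20/1215.0).

-2.26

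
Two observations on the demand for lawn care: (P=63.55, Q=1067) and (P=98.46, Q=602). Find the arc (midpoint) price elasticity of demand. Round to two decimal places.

ΔQ = 602 − 1067 = -465; ΔP = 98.46 − 63.55 = 34.91.
Midpoints: P̄ = 81.00, Q̄ = 834.5.
ε = (ΔQ/ΔP)(P̄/Q̄) = (-465/34.91)(81.00/834.5).

-1.29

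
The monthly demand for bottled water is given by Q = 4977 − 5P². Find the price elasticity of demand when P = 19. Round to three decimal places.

At P = 19, Q = 3172.
dQ/dP = −10P = -190.
ε = (dQ/dP)(P/Q) = (-190)(19/3172).

-1.138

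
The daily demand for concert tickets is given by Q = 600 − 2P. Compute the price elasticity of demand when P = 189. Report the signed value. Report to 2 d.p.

At P = 189, Q = 222.
dQ/dP = −2.
ε = (dQ/dP)(P/Q) = (-2)(189/222).
|ε| > 1, so demand is elastic at this price.

-1.70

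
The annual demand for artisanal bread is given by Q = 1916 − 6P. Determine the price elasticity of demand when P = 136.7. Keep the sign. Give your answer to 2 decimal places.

At P = 136.7, Q = 1095.800.
dQ/dP = −6.
ε = (dQ/dP)(P/Q) = (-6)(136.7/1095.800).
|ε| < 1, so demand is inelastic at this price.

-0.75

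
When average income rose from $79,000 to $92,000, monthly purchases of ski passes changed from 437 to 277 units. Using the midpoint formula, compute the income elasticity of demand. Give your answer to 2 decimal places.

ΔQ = -160, ΔI = 13000. Midpoints: Ī = 85,500, Q̄ = 357.0.
ε_I = (ΔQ/ΔI)(Ī/Q̄) = (-160/13000)(85500/357.0).
ε_I < 0, so the good is inferior.

-2.95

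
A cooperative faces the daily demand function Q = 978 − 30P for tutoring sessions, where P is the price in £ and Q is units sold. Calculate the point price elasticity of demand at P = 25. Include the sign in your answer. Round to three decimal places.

At P = 25, Q = 228.
dQ/dP = −30.
ε = (dQ/dP)(P/Q) = (-30)(25/228).

-3.289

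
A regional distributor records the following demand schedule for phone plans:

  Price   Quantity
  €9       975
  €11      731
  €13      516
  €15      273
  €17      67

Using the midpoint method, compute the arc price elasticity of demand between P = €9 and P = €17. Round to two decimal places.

At P = 9, Q = 975; at P = 17, Q = 67.
ΔQ = -908, ΔP = 8. Midpoints: P̄ = 13.00, Q̄ = 521.0.
ε = (ΔQ/ΔP)(P̄/Q̄) = (-908/8)(13.00/521.0).

-2.83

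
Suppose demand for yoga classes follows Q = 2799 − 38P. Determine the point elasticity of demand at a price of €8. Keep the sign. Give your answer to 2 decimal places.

-0.12

At P = 8, Q = 2495.
dQ/dP = −38.
ε = (dQ/dP)(P/Q) = (-38)(8/2495).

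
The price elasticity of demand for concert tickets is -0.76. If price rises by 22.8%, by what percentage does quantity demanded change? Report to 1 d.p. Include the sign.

-17.3%

%ΔQ ≈ ε × %ΔP = (-0.76)(22.8%) = -17.33%.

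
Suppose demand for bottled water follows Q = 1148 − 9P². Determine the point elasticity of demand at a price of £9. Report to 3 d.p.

-3.480

At P = 9, Q = 419.
dQ/dP = −18P = -162.
ε = (dQ/dP)(P/Q) = (-162)(9/419).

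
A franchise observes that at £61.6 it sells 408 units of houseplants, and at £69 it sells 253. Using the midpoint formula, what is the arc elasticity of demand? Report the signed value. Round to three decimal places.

ΔQ = 253 − 408 = -155; ΔP = 69 − 61.6 = 7.4.
Midpoints: P̄ = 65.30, Q̄ = 330.5.
ε = (ΔQ/ΔP)(P̄/Q̄) = (-155/7.4)(65.30/330.5).

-4.138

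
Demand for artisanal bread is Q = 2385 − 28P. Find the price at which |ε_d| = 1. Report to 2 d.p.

For linear demand Q = a − bP, ε = −bP/(a − bP). |ε| = 1 when bP = a − bP, i.e. P = a/(2b).
P = 2385/(2·28) = 2385/56 = 42.5893.

42.59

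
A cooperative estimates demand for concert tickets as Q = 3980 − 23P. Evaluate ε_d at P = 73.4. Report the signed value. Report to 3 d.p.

-0.737

At P = 73.4, Q = 2291.800.
dQ/dP = −23.
ε = (dQ/dP)(P/Q) = (-23)(73.4/2291.800).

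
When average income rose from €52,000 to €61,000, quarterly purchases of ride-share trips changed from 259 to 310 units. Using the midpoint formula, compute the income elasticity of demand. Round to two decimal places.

ΔQ = 51, ΔI = 9000. Midpoints: Ī = 56,500, Q̄ = 284.5.
ε_I = (ΔQ/ΔI)(Ī/Q̄) = (51/9000)(56500/284.5).

1.13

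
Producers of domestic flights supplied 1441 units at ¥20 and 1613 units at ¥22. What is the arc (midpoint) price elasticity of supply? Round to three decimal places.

1.183

ΔQ = 1613 − 1441 = 172; ΔP = 22 − 20 = 2.
Midpoints: P̄ = 21.00, Q̄ = 1527.0.
ε_s = (ΔQ/ΔP)(P̄/Q̄) = (172/2)(21.00/1527.0).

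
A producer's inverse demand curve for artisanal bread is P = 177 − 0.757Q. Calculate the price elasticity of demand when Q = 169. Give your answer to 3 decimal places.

-0.384

At Q = 169, P = 177 − 0.757(169) = 49.07.
dP/dQ = −0.757, so dQ/dP = 1/(−0.757) = -1.321.
ε = (dQ/dP)(P/Q) = (-1.321)(49.07/169).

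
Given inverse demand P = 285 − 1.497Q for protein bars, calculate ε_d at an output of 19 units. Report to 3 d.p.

At Q = 19, P = 285 − 1.497(19) = 256.56.
dP/dQ = −1.497, so dQ/dP = 1/(−1.497) = -0.668.
ε = (dQ/dP)(P/Q) = (-0.668)(256.56/19).

-9.020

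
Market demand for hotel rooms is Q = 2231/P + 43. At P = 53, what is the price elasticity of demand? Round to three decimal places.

-0.495

At P = 53, Q = 85.094.
dQ/dP = −2231/P² = -0.794.
ε = (dQ/dP)(P/Q) = (-0.794)(53/85.094).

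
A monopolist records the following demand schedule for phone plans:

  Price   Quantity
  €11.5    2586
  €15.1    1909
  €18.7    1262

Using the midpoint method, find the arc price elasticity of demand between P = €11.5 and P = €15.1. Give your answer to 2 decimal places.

At P = 11.5, Q = 2586; at P = 15.1, Q = 1909.
ΔQ = -677, ΔP = 3.6. Midpoints: P̄ = 13.30, Q̄ = 2247.5.
ε = (ΔQ/ΔP)(P̄/Q̄) = (-677/3.6)(13.30/2247.5).

-1.11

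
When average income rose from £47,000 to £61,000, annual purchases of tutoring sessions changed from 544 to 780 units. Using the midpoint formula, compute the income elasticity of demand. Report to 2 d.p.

1.38

ΔQ = 236, ΔI = 14000. Midpoints: Ī = 54,000, Q̄ = 662.0.
ε_I = (ΔQ/ΔI)(Ī/Q̄) = (236/14000)(54000/662.0).
ε_I > 0, so the good is normal.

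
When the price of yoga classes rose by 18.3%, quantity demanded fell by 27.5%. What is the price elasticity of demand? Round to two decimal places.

ε = %ΔQ / %ΔP = (-27.5)/(18.3) = -1.503.

-1.50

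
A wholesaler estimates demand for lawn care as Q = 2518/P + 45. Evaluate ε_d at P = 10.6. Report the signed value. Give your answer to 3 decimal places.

At P = 10.6, Q = 282.547.
dQ/dP = −2518/P² = -22.410.
ε = (dQ/dP)(P/Q) = (-22.410)(10.6/282.547).

-0.841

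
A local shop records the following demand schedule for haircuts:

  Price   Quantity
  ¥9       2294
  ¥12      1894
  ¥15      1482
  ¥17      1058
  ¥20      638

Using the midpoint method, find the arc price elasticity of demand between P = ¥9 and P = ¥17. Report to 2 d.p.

At P = 9, Q = 2294; at P = 17, Q = 1058.
ΔQ = -1236, ΔP = 8. Midpoints: P̄ = 13.00, Q̄ = 1676.0.
ε = (ΔQ/ΔP)(P̄/Q̄) = (-1236/8)(13.00/1676.0).

-1.20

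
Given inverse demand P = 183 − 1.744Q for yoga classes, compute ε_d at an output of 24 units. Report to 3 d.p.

At Q = 24, P = 183 − 1.744(24) = 141.14.
dP/dQ = −1.744, so dQ/dP = 1/(−1.744) = -0.573.
ε = (dQ/dP)(P/Q) = (-0.573)(141.14/24).

-3.372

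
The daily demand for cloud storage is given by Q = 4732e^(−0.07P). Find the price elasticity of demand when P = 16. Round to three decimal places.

-1.120

At P = 16, Q = 1543.956.
dQ/dP = −0.07·4732e^(−0.07P) = −0.07Q = -108.077.
ε = (dQ/dP)(P/Q) = (-108.077)(16/1543.956).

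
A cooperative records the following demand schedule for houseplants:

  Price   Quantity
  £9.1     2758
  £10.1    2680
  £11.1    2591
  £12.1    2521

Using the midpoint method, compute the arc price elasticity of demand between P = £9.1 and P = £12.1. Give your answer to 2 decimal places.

-0.32

At P = 9.1, Q = 2758; at P = 12.1, Q = 2521.
ΔQ = -237, ΔP = 3.0. Midpoints: P̄ = 10.60, Q̄ = 2639.5.
ε = (ΔQ/ΔP)(P̄/Q̄) = (-237/3.0)(10.60/2639.5).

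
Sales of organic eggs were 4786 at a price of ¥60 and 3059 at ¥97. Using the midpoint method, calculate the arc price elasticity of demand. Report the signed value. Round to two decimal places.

ΔQ = 3059 − 4786 = -1727; ΔP = 97 − 60 = 37.
Midpoints: P̄ = 78.50, Q̄ = 3922.5.
ε = (ΔQ/ΔP)(P̄/Q̄) = (-1727/37)(78.50/3922.5).

-0.93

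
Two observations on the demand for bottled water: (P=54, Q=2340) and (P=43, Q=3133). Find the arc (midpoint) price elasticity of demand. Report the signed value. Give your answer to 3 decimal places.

-1.278

ΔQ = 3133 − 2340 = 793; ΔP = 43 − 54 = -11.
Midpoints: P̄ = 48.50, Q̄ = 2736.5.
ε = (ΔQ/ΔP)(P̄/Q̄) = (793/-11)(48.50/2736.5).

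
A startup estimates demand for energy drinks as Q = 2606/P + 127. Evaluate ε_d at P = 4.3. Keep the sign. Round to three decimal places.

At P = 4.3, Q = 733.047.
dQ/dP = −2606/P² = -140.941.
ε = (dQ/dP)(P/Q) = (-140.941)(4.3/733.047).

-0.827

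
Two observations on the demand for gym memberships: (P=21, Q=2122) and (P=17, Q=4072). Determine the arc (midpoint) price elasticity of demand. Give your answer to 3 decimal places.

-2.991

ΔQ = 4072 − 2122 = 1950; ΔP = 17 − 21 = -4.
Midpoints: P̄ = 19.00, Q̄ = 3097.0.
ε = (ΔQ/ΔP)(P̄/Q̄) = (1950/-4)(19.00/3097.0).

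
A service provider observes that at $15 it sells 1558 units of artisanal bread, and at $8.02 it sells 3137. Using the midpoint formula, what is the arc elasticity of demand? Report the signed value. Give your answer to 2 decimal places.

-1.11

ΔQ = 3137 − 1558 = 1579; ΔP = 8.02 − 15 = -6.98.
Midpoints: P̄ = 11.51, Q̄ = 2347.5.
ε = (ΔQ/ΔP)(P̄/Q̄) = (1579/-6.98)(11.51/2347.5).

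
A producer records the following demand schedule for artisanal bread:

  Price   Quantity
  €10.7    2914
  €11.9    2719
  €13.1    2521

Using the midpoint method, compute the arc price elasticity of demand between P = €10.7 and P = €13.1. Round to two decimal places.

-0.72

At P = 10.7, Q = 2914; at P = 13.1, Q = 2521.
ΔQ = -393, ΔP = 2.4. Midpoints: P̄ = 11.90, Q̄ = 2717.5.
ε = (ΔQ/ΔP)(P̄/Q̄) = (-393/2.4)(11.90/2717.5).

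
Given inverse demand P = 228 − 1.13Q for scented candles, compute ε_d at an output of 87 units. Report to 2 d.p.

At Q = 87, P = 228 − 1.13(87) = 129.69.
dP/dQ = −1.13, so dQ/dP = 1/(−1.13) = -0.885.
ε = (dQ/dP)(P/Q) = (-0.885)(129.69/87).

-1.32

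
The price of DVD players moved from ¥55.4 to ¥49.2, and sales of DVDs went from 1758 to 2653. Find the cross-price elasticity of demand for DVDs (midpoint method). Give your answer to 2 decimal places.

-3.42

ΔQ_x = 2653 − 1758 = 895; ΔP_y = 49.2 − 55.4 = -6.2.
Midpoints: P̄_y = 52.30, Q̄_x = 2205.5.
ε_xy = (ΔQ_x/ΔP_y)(P̄_y/Q̄_x) = (895/-6.2)(52.30/2205.5).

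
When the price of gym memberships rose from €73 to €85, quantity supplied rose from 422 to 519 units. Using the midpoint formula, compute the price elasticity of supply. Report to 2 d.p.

1.36

ΔQ = 519 − 422 = 97; ΔP = 85 − 73 = 12.
Midpoints: P̄ = 79.00, Q̄ = 470.5.
ε_s = (ΔQ/ΔP)(P̄/Q̄) = (97/12)(79.00/470.5).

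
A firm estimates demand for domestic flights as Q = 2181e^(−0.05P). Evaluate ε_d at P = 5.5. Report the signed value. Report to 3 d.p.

At P = 5.5, Q = 1656.627.
dQ/dP = −0.05·2181e^(−0.05P) = −0.05Q = -82.831.
ε = (dQ/dP)(P/Q) = (-82.831)(5.5/1656.627).

-0.275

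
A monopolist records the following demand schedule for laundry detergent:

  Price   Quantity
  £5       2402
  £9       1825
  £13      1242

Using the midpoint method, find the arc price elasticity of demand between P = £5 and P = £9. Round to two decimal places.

At P = 5, Q = 2402; at P = 9, Q = 1825.
ΔQ = -577, ΔP = 4. Midpoints: P̄ = 7.00, Q̄ = 2113.5.
ε = (ΔQ/ΔP)(P̄/Q̄) = (-577/4)(7.00/2113.5).

-0.48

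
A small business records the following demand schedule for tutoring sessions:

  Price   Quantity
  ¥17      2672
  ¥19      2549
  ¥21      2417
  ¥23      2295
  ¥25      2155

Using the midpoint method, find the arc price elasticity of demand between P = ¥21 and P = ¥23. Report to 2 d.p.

-0.57

At P = 21, Q = 2417; at P = 23, Q = 2295.
ΔQ = -122, ΔP = 2. Midpoints: P̄ = 22.00, Q̄ = 2356.0.
ε = (ΔQ/ΔP)(P̄/Q̄) = (-122/2)(22.00/2356.0).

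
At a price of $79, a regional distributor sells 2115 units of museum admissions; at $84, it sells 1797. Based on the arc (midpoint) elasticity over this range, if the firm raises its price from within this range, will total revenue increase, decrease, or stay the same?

decrease

Arc ε = (-318/5)(81.50/1956.0) ≈ -2.650.
|ε| = 2.65 > 1, so demand is elastic. A price rise therefore reduces total revenue.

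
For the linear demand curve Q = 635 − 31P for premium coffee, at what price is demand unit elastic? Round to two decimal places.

For linear demand Q = a − bP, ε = −bP/(a − bP). |ε| = 1 when bP = a − bP, i.e. P = a/(2b).
P = 635/(2·31) = 635/62 = 10.2419.

10.24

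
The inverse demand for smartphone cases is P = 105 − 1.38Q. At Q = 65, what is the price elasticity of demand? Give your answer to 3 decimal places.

At Q = 65, P = 105 − 1.38(65) = 15.30.
dP/dQ = −1.38, so dQ/dP = 1/(−1.38) = -0.725.
ε = (dQ/dP)(P/Q) = (-0.725)(15.30/65).

-0.171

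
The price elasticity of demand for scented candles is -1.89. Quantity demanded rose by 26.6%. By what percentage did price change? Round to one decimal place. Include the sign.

%ΔP ≈ %ΔQ / ε = (26.6%)/(-1.89) = -14.07%.

-14.1%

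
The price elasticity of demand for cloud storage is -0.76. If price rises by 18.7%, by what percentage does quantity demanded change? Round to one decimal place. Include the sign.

%ΔQ ≈ ε × %ΔP = (-0.76)(18.7%) = -14.21%.

-14.2%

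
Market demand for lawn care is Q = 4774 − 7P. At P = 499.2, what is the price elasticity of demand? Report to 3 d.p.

-2.731

At P = 499.2, Q = 1279.600.
dQ/dP = −7.
ε = (dQ/dP)(P/Q) = (-7)(499.2/1279.600).
|ε| > 1, so demand is elastic at this price.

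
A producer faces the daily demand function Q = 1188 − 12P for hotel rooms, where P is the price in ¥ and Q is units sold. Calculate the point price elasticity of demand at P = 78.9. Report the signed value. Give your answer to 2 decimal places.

-3.93

At P = 78.9, Q = 241.200.
dQ/dP = −12.
ε = (dQ/dP)(P/Q) = (-12)(78.9/241.200).
|ε| > 1, so demand is elastic at this price.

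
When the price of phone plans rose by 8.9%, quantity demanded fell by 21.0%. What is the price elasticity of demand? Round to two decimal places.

ε = %ΔQ / %ΔP = (-21.0)/(8.9) = -2.360.

-2.36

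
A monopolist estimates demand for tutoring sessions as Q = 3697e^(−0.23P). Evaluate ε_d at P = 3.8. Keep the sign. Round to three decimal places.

At P = 3.8, Q = 1542.681.
dQ/dP = −0.23·3697e^(−0.23P) = −0.23Q = -354.817.
ε = (dQ/dP)(P/Q) = (-354.817)(3.8/1542.681).

-0.874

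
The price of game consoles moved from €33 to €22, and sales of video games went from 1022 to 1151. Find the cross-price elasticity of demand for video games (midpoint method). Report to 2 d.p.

ΔQ_x = 1151 − 1022 = 129; ΔP_y = 22 − 33 = -11.
Midpoints: P̄_y = 27.50, Q̄_x = 1086.5.
ε_xy = (ΔQ_x/ΔP_y)(P̄_y/Q̄_x) = (129/-11)(27.50/1086.5).

-0.30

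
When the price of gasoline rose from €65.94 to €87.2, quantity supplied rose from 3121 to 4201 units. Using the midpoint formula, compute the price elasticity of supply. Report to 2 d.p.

ΔQ = 4201 − 3121 = 1080; ΔP = 87.2 − 65.94 = 21.26.
Midpoints: P̄ = 76.57, Q̄ = 3661.0.
ε_s = (ΔQ/ΔP)(P̄/Q̄) = (1080/21.26)(76.57/3661.0).

1.06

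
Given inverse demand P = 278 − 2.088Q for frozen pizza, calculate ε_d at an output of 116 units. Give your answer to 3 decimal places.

At Q = 116, P = 278 − 2.088(116) = 35.79.
dP/dQ = −2.088, so dQ/dP = 1/(−2.088) = -0.479.
ε = (dQ/dP)(P/Q) = (-0.479)(35.79/116).

-0.148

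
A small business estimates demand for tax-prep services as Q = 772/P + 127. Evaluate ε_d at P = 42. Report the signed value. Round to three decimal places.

-0.126

At P = 42, Q = 145.381.
dQ/dP = −772/P² = -0.438.
ε = (dQ/dP)(P/Q) = (-0.438)(42/145.381).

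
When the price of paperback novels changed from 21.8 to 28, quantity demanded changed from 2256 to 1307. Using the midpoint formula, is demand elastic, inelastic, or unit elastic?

Arc ε ≈ -2.139.
|ε| = 2.14 > 1.

elastic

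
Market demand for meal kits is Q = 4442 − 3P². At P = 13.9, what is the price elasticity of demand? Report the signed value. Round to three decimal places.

At P = 13.9, Q = 3862.370.
dQ/dP = −6P = -83.400.
ε = (dQ/dP)(P/Q) = (-83.400)(13.9/3862.370).

-0.300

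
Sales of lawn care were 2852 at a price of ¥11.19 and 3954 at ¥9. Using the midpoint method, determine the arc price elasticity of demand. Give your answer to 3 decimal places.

-1.493

ΔQ = 3954 − 2852 = 1102; ΔP = 9 − 11.19 = -2.19.
Midpoints: P̄ = 10.09, Q̄ = 3403.0.
ε = (ΔQ/ΔP)(P̄/Q̄) = (1102/-2.19)(10.09/3403.0).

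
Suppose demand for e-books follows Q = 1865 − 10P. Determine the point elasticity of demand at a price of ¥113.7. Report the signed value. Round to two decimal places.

-1.56

At P = 113.7, Q = 728.
dQ/dP = −10.
ε = (dQ/dP)(P/Q) = (-10)(113.7/728).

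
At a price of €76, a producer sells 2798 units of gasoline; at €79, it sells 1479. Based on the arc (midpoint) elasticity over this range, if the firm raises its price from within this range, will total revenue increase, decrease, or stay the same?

Arc ε = (-1319/3)(77.50/2138.5) ≈ -15.934.
|ε| = 15.93 > 1, so demand is elastic. A price rise therefore reduces total revenue.

decrease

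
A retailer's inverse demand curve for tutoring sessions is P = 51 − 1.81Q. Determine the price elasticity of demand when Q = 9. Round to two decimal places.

-2.13

At Q = 9, P = 51 − 1.81(9) = 34.71.
dP/dQ = −1.81, so dQ/dP = 1/(−1.81) = -0.552.
ε = (dQ/dP)(P/Q) = (-0.552)(34.71/9).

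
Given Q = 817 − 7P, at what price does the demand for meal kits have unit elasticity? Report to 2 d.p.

58.36

For linear demand Q = a − bP, ε = −bP/(a − bP). |ε| = 1 when bP = a − bP, i.e. P = a/(2b).
P = 817/(2·7) = 817/14 = 58.3571.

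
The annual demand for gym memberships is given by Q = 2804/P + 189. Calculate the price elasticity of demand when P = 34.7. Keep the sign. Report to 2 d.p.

At P = 34.7, Q = 269.807.
dQ/dP = −2804/P² = -2.329.
ε = (dQ/dP)(P/Q) = (-2.329)(34.7/269.807).
|ε| < 1, so demand is inelastic at this price.

-0.30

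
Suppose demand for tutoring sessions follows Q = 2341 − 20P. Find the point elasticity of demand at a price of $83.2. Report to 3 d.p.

At P = 83.2, Q = 677.
dQ/dP = −20.
ε = (dQ/dP)(P/Q) = (-20)(83.2/677).

-2.458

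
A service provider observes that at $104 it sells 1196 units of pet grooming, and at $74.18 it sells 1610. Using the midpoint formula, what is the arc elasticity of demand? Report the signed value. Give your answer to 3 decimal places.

-0.882

ΔQ = 1610 − 1196 = 414; ΔP = 74.18 − 104 = -29.82.
Midpoints: P̄ = 89.09, Q̄ = 1403.0.
ε = (ΔQ/ΔP)(P̄/Q̄) = (414/-29.82)(89.09/1403.0).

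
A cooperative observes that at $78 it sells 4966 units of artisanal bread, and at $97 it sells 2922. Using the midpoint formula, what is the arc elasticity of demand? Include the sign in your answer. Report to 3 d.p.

-2.387

ΔQ = 2922 − 4966 = -2044; ΔP = 97 − 78 = 19.
Midpoints: P̄ = 87.50, Q̄ = 3944.0.
ε = (ΔQ/ΔP)(P̄/Q̄) = (-2044/19)(87.50/3944.0).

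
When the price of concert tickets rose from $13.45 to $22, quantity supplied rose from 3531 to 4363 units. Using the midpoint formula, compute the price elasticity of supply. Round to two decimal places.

0.44

ΔQ = 4363 − 3531 = 832; ΔP = 22 − 13.45 = 8.55.
Midpoints: P̄ = 17.73, Q̄ = 3947.0.
ε_s = (ΔQ/ΔP)(P̄/Q̄) = (832/8.55)(17.73/3947.0).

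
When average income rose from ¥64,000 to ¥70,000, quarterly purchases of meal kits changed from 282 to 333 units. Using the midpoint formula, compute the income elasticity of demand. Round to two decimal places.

1.85

ΔQ = 51, ΔI = 6000. Midpoints: Ī = 67,000, Q̄ = 307.5.
ε_I = (ΔQ/ΔI)(Ī/Q̄) = (51/6000)(67000/307.5).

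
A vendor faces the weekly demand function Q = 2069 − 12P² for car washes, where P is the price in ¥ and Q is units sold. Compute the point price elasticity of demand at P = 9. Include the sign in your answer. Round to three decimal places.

-1.772

At P = 9, Q = 1097.
dQ/dP = −24P = -216.
ε = (dQ/dP)(P/Q) = (-216)(9/1097).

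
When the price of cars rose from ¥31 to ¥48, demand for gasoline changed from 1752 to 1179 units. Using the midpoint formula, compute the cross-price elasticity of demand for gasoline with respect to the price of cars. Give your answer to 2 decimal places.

ΔQ_x = 1179 − 1752 = -573; ΔP_y = 48 − 31 = 17.
Midpoints: P̄_y = 39.50, Q̄_x = 1465.5.
ε_xy = (ΔQ_x/ΔP_y)(P̄_y/Q̄_x) = (-573/17)(39.50/1465.5).
ε_xy < 0, so the goods are complements.

-0.91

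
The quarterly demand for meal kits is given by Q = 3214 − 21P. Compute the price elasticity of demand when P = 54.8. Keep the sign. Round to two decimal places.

At P = 54.8, Q = 2063.200.
dQ/dP = −21.
ε = (dQ/dP)(P/Q) = (-21)(54.8/2063.200).

-0.56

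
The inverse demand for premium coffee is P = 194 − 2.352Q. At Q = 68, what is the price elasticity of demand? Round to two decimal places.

At Q = 68, P = 194 − 2.352(68) = 34.06.
dP/dQ = −2.352, so dQ/dP = 1/(−2.352) = -0.425.
ε = (dQ/dP)(P/Q) = (-0.425)(34.06/68).

-0.21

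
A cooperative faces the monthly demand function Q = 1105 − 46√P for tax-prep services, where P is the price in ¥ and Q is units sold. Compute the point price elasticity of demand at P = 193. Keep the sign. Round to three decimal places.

At P = 193, Q = 465.948.
dQ/dP = −46/(2√P) = -1.656.
ε = (dQ/dP)(P/Q) = (-1.656)(193/465.948).
|ε| < 1, so demand is inelastic at this price.

-0.686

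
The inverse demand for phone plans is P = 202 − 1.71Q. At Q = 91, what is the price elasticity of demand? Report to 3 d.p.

At Q = 91, P = 202 − 1.71(91) = 46.39.
dP/dQ = −1.71, so dQ/dP = 1/(−1.71) = -0.585.
ε = (dQ/dP)(P/Q) = (-0.585)(46.39/91).

-0.298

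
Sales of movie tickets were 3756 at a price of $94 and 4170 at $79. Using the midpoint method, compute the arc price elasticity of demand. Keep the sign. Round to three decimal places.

-0.602

ΔQ = 4170 − 3756 = 414; ΔP = 79 − 94 = -15.
Midpoints: P̄ = 86.50, Q̄ = 3963.0.
ε = (ΔQ/ΔP)(P̄/Q̄) = (414/-15)(86.50/3963.0).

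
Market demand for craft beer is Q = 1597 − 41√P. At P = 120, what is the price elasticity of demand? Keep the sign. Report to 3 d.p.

-0.196

At P = 120, Q = 1147.868.
dQ/dP = −41/(2√P) = -1.871.
ε = (dQ/dP)(P/Q) = (-1.871)(120/1147.868).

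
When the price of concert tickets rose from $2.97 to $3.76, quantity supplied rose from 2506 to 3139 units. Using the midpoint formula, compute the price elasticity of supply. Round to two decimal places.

ΔQ = 3139 − 2506 = 633; ΔP = 3.76 − 2.97 = 0.79.
Midpoints: P̄ = 3.37, Q̄ = 2822.5.
ε_s = (ΔQ/ΔP)(P̄/Q̄) = (633/0.79)(3.37/2822.5).

0.96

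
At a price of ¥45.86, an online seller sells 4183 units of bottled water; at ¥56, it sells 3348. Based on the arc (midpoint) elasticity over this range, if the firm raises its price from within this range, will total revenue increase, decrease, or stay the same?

Arc ε = (-835/10.14)(50.93/3765.5) ≈ -1.114.
|ε| = 1.11 > 1, so demand is elastic. A price rise therefore reduces total revenue.

decrease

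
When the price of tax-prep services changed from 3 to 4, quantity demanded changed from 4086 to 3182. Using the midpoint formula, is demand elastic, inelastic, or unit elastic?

Arc ε ≈ -0.871.
|ε| = 0.87 < 1.

inelastic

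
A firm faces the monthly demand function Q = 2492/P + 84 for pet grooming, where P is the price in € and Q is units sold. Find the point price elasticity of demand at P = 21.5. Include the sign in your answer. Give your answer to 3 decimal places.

At P = 21.5, Q = 199.907.
dQ/dP = −2492/P² = -5.391.
ε = (dQ/dP)(P/Q) = (-5.391)(21.5/199.907).
|ε| < 1, so demand is inelastic at this price.

-0.580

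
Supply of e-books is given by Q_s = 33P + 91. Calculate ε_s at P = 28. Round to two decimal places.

At P = 28, Q_s = 1015.
dQ_s/dP = 33.
ε_s = (dQ_s/dP)(P/Q_s) = (33)(28/1015).

0.91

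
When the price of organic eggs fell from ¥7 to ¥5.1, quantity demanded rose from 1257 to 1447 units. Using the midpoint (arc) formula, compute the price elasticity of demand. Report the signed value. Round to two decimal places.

ΔQ = 1447 − 1257 = 190; ΔP = 5.1 − 7 = -1.9.
Midpoints: P̄ = 6.05, Q̄ = 1352.0.
ε = (ΔQ/ΔP)(P̄/Q̄) = (190/-1.9)(6.05/1352.0).

-0.45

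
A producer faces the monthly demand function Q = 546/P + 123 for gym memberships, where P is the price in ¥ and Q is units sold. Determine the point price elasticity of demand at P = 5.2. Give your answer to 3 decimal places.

-0.461

At P = 5.2, Q = 228.
dQ/dP = −546/P² = -20.192.
ε = (dQ/dP)(P/Q) = (-20.192)(5.2/228).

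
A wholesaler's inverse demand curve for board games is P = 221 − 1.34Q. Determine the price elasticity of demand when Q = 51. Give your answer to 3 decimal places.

-2.234

At Q = 51, P = 221 − 1.34(51) = 152.66.
dP/dQ = −1.34, so dQ/dP = 1/(−1.34) = -0.746.
ε = (dQ/dP)(P/Q) = (-0.746)(152.66/51).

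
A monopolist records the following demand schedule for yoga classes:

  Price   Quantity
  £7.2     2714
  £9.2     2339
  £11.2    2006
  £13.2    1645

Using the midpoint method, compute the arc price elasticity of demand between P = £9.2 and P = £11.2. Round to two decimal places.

-0.78

At P = 9.2, Q = 2339; at P = 11.2, Q = 2006.
ΔQ = -333, ΔP = 2.0. Midpoints: P̄ = 10.20, Q̄ = 2172.5.
ε = (ΔQ/ΔP)(P̄/Q̄) = (-333/2.0)(10.20/2172.5).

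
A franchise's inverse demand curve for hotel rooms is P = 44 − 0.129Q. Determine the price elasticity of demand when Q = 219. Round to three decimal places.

At Q = 219, P = 44 − 0.129(219) = 15.75.
dP/dQ = −0.129, so dQ/dP = 1/(−0.129) = -7.752.
ε = (dQ/dP)(P/Q) = (-7.752)(15.75/219).

-0.557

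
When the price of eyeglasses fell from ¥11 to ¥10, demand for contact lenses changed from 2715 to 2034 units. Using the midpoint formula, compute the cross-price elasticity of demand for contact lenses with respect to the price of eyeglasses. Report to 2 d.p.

3.01

ΔQ_x = 2034 − 2715 = -681; ΔP_y = 10 − 11 = -1.
Midpoints: P̄_y = 10.50, Q̄_x = 2374.5.
ε_xy = (ΔQ_x/ΔP_y)(P̄_y/Q̄_x) = (-681/-1)(10.50/2374.5).
ε_xy > 0, so the goods are substitutes.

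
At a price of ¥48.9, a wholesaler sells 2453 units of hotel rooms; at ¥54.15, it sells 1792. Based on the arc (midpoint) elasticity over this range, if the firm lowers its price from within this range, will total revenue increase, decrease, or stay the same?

increase

Arc ε = (-661/5.25)(51.52/2122.5) ≈ -3.056.
|ε| = 3.06 > 1, so demand is elastic. A price cut therefore raises total revenue.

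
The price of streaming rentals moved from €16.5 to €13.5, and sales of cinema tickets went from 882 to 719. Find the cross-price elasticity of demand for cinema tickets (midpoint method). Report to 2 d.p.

ΔQ_x = 719 − 882 = -163; ΔP_y = 13.5 − 16.5 = -3.
Midpoints: P̄_y = 15.00, Q̄_x = 800.5.
ε_xy = (ΔQ_x/ΔP_y)(P̄_y/Q̄_x) = (-163/-3)(15.00/800.5).

1.02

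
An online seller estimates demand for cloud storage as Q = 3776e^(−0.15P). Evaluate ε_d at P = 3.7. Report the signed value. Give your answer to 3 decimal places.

At P = 3.7, Q = 2167.697.
dQ/dP = −0.15·3776e^(−0.15P) = −0.15Q = -325.155.
ε = (dQ/dP)(P/Q) = (-325.155)(3.7/2167.697).

-0.555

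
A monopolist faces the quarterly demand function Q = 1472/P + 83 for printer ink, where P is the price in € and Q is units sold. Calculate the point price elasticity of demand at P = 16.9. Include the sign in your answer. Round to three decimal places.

At P = 16.9, Q = 170.101.
dQ/dP = −1472/P² = -5.154.
ε = (dQ/dP)(P/Q) = (-5.154)(16.9/170.101).
|ε| < 1, so demand is inelastic at this price.

-0.512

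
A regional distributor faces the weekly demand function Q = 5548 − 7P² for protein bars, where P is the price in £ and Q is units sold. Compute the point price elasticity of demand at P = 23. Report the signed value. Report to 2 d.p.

-4.01

At P = 23, Q = 1845.
dQ/dP = −14P = -322.
ε = (dQ/dP)(P/Q) = (-322)(23/1845).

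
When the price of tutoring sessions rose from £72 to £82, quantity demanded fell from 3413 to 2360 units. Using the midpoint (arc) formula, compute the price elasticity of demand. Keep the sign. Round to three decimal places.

ΔQ = 2360 − 3413 = -1053; ΔP = 82 − 72 = 10.
Midpoints: P̄ = 77.00, Q̄ = 2886.5.
ε = (ΔQ/ΔP)(P̄/Q̄) = (-1053/10)(77.00/2886.5).

-2.809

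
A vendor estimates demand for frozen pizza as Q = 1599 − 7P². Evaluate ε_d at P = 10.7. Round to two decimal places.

-2.01

At P = 10.7, Q = 797.570.
dQ/dP = −14P = -149.800.
ε = (dQ/dP)(P/Q) = (-149.800)(10.7/797.570).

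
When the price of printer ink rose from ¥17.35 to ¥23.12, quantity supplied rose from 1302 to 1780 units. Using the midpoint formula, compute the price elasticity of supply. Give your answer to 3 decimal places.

1.088

ΔQ = 1780 − 1302 = 478; ΔP = 23.12 − 17.35 = 5.77.
Midpoints: P̄ = 20.23, Q̄ = 1541.0.
ε_s = (ΔQ/ΔP)(P̄/Q̄) = (478/5.77)(20.23/1541.0).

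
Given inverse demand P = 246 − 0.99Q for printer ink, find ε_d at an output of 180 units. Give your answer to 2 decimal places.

At Q = 180, P = 246 − 0.99(180) = 67.80.
dP/dQ = −0.99, so dQ/dP = 1/(−0.99) = -1.010.
ε = (dQ/dP)(P/Q) = (-1.010)(67.80/180).

-0.38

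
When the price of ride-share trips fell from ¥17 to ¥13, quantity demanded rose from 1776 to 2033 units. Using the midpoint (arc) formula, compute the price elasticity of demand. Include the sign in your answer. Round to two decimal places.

-0.51

ΔQ = 2033 − 1776 = 257; ΔP = 13 − 17 = -4.
Midpoints: P̄ = 15.00, Q̄ = 1904.5.
ε = (ΔQ/ΔP)(P̄/Q̄) = (257/-4)(15.00/1904.5).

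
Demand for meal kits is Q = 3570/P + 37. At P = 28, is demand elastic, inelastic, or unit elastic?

Q = 164.500, dQ/dP = -4.554.
ε = (dQ/dP)(P/Q) ≈ -0.775.
|ε| = 0.78 < 1.

inelastic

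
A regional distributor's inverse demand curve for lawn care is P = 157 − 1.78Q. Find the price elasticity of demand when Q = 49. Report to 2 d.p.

-0.80

At Q = 49, P = 157 − 1.78(49) = 69.78.
dP/dQ = −1.78, so dQ/dP = 1/(−1.78) = -0.562.
ε = (dQ/dP)(P/Q) = (-0.562)(69.78/49).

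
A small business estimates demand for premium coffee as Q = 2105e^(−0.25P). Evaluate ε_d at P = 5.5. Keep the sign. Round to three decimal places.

At P = 5.5, Q = 532.227.
dQ/dP = −0.25·2105e^(−0.25P) = −0.25Q = -133.057.
ε = (dQ/dP)(P/Q) = (-133.057)(5.5/532.227).

-1.375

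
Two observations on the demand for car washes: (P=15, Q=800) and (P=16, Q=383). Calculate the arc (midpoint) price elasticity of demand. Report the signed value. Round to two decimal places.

-10.93

ΔQ = 383 − 800 = -417; ΔP = 16 − 15 = 1.
Midpoints: P̄ = 15.50, Q̄ = 591.5.
ε = (ΔQ/ΔP)(P̄/Q̄) = (-417/1)(15.50/591.5).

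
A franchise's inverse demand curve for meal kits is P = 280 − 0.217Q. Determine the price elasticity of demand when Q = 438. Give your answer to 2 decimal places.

-1.95

At Q = 438, P = 280 − 0.217(438) = 184.95.
dP/dQ = −0.217, so dQ/dP = 1/(−0.217) = -4.608.
ε = (dQ/dP)(P/Q) = (-4.608)(184.95/438).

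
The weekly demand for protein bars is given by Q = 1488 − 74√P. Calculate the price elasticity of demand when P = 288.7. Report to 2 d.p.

At P = 288.7, Q = 230.653.
dQ/dP = −74/(2√P) = -2.178.
ε = (dQ/dP)(P/Q) = (-2.178)(288.7/230.653).
|ε| > 1, so demand is elastic at this price.

-2.73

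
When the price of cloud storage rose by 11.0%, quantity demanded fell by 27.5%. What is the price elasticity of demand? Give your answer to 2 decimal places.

-2.50

ε = %ΔQ / %ΔP = (-27.5)/(11.0) = -2.500.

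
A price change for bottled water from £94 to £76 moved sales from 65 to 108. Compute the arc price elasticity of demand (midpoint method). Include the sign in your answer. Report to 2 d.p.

ΔQ = 108 − 65 = 43; ΔP = 76 − 94 = -18.
Midpoints: P̄ = 85.00, Q̄ = 86.5.
ε = (ΔQ/ΔP)(P̄/Q̄) = (43/-18)(85.00/86.5).

-2.35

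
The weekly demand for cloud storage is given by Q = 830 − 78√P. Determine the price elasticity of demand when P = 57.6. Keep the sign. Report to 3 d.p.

At P = 57.6, Q = 238.022.
dQ/dP = −78/(2√P) = -5.139.
ε = (dQ/dP)(P/Q) = (-5.139)(57.6/238.022).
|ε| > 1, so demand is elastic at this price.

-1.244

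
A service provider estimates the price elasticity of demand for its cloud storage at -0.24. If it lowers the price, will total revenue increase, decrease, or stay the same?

decrease

|ε| = 0.24 < 1, so demand is inelastic. A price cut therefore reduces total revenue.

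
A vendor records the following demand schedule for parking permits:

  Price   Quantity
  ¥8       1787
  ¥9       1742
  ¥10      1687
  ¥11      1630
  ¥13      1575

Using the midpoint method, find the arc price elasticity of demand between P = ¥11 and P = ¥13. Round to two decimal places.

At P = 11, Q = 1630; at P = 13, Q = 1575.
ΔQ = -55, ΔP = 2. Midpoints: P̄ = 12.00, Q̄ = 1602.5.
ε = (ΔQ/ΔP)(P̄/Q̄) = (-55/2)(12.00/1602.5).

-0.21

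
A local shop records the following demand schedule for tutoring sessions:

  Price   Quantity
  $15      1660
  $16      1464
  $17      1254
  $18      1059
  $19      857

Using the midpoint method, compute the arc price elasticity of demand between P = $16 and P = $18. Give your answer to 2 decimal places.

At P = 16, Q = 1464; at P = 18, Q = 1059.
ΔQ = -405, ΔP = 2. Midpoints: P̄ = 17.00, Q̄ = 1261.5.
ε = (ΔQ/ΔP)(P̄/Q̄) = (-405/2)(17.00/1261.5).

-2.73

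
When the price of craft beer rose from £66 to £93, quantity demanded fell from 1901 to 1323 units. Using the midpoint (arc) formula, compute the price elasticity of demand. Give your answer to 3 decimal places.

ΔQ = 1323 − 1901 = -578; ΔP = 93 − 66 = 27.
Midpoints: P̄ = 79.50, Q̄ = 1612.0.
ε = (ΔQ/ΔP)(P̄/Q̄) = (-578/27)(79.50/1612.0).

-1.056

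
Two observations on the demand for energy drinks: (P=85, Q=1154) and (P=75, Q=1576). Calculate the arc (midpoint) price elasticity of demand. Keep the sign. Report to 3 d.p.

-2.473

ΔQ = 1576 − 1154 = 422; ΔP = 75 − 85 = -10.
Midpoints: P̄ = 80.00, Q̄ = 1365.0.
ε = (ΔQ/ΔP)(P̄/Q̄) = (422/-10)(80.00/1365.0).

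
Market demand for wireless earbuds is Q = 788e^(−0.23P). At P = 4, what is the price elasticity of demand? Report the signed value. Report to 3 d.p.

-0.920

At P = 4, Q = 314.033.
dQ/dP = −0.23·788e^(−0.23P) = −0.23Q = -72.228.
ε = (dQ/dP)(P/Q) = (-72.228)(4/314.033).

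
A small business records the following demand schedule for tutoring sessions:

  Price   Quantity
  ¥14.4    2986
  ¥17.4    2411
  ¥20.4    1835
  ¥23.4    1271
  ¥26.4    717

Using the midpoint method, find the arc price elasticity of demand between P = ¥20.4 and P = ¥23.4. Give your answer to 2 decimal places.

At P = 20.4, Q = 1835; at P = 23.4, Q = 1271.
ΔQ = -564, ΔP = 3.0. Midpoints: P̄ = 21.90, Q̄ = 1553.0.
ε = (ΔQ/ΔP)(P̄/Q̄) = (-564/3.0)(21.90/1553.0).

-2.65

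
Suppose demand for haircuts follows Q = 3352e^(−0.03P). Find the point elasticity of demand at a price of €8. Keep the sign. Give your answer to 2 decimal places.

At P = 8, Q = 2636.777.
dQ/dP = −0.03·3352e^(−0.03P) = −0.03Q = -79.103.
ε = (dQ/dP)(P/Q) = (-79.103)(8/2636.777).

-0.24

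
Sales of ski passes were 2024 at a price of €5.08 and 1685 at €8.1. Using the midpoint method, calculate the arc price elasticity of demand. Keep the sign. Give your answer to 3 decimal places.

-0.399

ΔQ = 1685 − 2024 = -339; ΔP = 8.1 − 5.08 = 3.02.
Midpoints: P̄ = 6.59, Q̄ = 1854.5.
ε = (ΔQ/ΔP)(P̄/Q̄) = (-339/3.02)(6.59/1854.5).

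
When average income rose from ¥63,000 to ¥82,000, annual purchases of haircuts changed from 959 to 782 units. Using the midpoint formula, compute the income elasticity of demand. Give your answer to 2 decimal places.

-0.78

ΔQ = -177, ΔI = 19000. Midpoints: Ī = 72,500, Q̄ = 870.5.
ε_I = (ΔQ/ΔI)(Ī/Q̄) = (-177/19000)(72500/870.5).
ε_I < 0, so the good is inferior.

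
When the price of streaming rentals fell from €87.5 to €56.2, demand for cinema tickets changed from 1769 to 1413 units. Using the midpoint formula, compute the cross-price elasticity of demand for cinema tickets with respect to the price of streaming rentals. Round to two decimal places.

ΔQ_x = 1413 − 1769 = -356; ΔP_y = 56.2 − 87.5 = -31.3.
Midpoints: P̄_y = 71.85, Q̄_x = 1591.0.
ε_xy = (ΔQ_x/ΔP_y)(P̄_y/Q̄_x) = (-356/-31.3)(71.85/1591.0).
ε_xy > 0, so the goods are substitutes.

0.51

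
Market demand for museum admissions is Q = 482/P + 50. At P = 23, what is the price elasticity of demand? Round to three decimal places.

At P = 23, Q = 70.957.
dQ/dP = −482/P² = -0.911.
ε = (dQ/dP)(P/Q) = (-0.911)(23/70.957).
|ε| < 1, so demand is inelastic at this price.

-0.295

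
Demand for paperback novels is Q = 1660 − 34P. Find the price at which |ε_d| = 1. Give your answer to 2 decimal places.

For linear demand Q = a − bP, ε = −bP/(a − bP). |ε| = 1 when bP = a − bP, i.e. P = a/(2b).
P = 1660/(2·34) = 1660/68 = 24.4118.

24.41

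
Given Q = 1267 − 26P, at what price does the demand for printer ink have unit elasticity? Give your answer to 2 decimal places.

24.37

For linear demand Q = a − bP, ε = −bP/(a − bP). |ε| = 1 when bP = a − bP, i.e. P = a/(2b).
P = 1267/(2·26) = 1267/52 = 24.3654.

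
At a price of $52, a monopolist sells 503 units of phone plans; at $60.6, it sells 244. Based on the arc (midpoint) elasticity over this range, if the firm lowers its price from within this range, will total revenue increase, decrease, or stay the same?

increase

Arc ε = (-259/8.6)(56.30/373.5) ≈ -4.540.
|ε| = 4.54 > 1, so demand is elastic. A price cut therefore raises total revenue.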